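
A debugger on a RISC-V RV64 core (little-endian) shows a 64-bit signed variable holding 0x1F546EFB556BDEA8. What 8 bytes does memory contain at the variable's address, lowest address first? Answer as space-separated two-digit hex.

A8 DE 6B 55 FB 6E 54 1F

Split into bytes (most-significant first): 1F 54 6E FB 55 6B DE A8.
Little-endian: lowest address holds the least-significant byte.
So at ascending addresses the bytes are A8 DE 6B 55 FB 6E 54 1F.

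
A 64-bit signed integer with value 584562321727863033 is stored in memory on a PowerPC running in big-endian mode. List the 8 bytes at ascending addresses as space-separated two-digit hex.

08 1C C8 55 9F AA B8 F9

584562321727863033 in hexadecimal, padded to 64 bits, is 0x081CC8559FAAB8F9.
Split into bytes (most-significant first): 08 1C C8 55 9F AA B8 F9.
Big-endian: lowest address holds the most-significant byte.
So the memory order matches the most-significant-first order: 08 1C C8 55 9F AA B8 F9.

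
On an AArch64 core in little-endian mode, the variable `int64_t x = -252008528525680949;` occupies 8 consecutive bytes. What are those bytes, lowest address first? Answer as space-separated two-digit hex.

CB 9E DB 18 94 AF 80 FC

Two's complement of -252008528525680949 in 64 bits: 252008528525680949 = 0x037F506BE7246135; invert → 0xFC80AF9418DB9ECA; add 1 → 0xFC80AF9418DB9ECB.
Split into bytes (most-significant first): FC 80 AF 94 18 DB 9E CB.
In little-endian order the low byte comes first in memory.
So at ascending addresses the bytes are CB 9E DB 18 94 AF 80 FC.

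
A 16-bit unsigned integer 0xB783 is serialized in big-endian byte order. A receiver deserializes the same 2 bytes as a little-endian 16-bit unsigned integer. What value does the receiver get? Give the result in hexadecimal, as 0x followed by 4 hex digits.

0x83B7

Stored big-endian, the bytes at ascending addresses are B7 83.
Read back as little-endian, the first byte is least significant, giving 0x83B7.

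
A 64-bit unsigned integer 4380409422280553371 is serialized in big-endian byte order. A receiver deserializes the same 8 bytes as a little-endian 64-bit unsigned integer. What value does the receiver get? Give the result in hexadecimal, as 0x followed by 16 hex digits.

4380409422280553371 in 64-bit hexadecimal is 0x3CCA572941CE739B.
Stored big-endian, the bytes at ascending addresses are 3C CA 57 29 41 CE 73 9B.
Read back as little-endian, the first byte is least significant, giving 0x9B73CE412957CA3C.

0x9B73CE412957CA3C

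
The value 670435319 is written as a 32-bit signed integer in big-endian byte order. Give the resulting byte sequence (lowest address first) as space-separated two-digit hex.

27 F6 07 F7

670435319 in hexadecimal, padded to 32 bits, is 0x27F607F7.
Split into bytes (most-significant first): 27 F6 07 F7.
In big-endian order the high byte comes first in memory.
So the memory order matches the most-significant-first order: 27 F6 07 F7.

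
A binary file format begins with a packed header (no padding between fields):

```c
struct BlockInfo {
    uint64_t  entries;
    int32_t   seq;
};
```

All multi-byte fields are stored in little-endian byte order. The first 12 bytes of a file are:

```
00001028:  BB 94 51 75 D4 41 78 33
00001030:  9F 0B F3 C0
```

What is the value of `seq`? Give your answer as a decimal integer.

`seq` follows `entries` (8 bytes), so it starts at byte offset 8 and occupies 4 bytes.
Bytes at offsets 8..11: 9F 0B F3 C0.
Little-endian stores the least-significant byte at the lowest address.
Reassemble most-significant byte first: C0 F3 0B 9F → 0xC0F30B9F.
Top bit is set, so as a signed 32-bit value this is 0xC0F30B9F − 2^32 = -1057813601.

-1057813601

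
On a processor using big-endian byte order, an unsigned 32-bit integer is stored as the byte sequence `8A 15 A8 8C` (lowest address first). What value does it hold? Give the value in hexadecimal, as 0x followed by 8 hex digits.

In big-endian order the high byte comes first in memory.
The bytes are already most-significant first: 0x8A15A88C.

0x8A15A88C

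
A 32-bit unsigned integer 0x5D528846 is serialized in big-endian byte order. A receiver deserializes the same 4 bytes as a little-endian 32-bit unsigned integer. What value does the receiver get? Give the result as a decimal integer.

Stored big-endian, the bytes at ascending addresses are 5D 52 88 46.
Read back as little-endian, the first byte is least significant, giving 0x4688525D.
0x4688525D = 1183339101.

1183339101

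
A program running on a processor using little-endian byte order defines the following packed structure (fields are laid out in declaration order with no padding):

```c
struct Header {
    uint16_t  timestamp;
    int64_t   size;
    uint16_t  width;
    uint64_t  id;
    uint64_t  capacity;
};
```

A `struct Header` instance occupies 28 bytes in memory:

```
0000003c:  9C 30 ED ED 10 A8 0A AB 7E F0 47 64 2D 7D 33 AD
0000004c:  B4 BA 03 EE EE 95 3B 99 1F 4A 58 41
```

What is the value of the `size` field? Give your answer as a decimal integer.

-1117267595283599891

`size` follows `timestamp` (2 bytes), so it starts at byte offset 2 and occupies 8 bytes.
Bytes at offsets 2..9: ED ED 10 A8 0A AB 7E F0.
Little-endian: lowest address holds the least-significant byte.
Reassemble most-significant byte first: F0 7E AB 0A A8 10 ED ED → 0xF07EAB0AA810EDED.
Top bit is set, so as a signed 64-bit value this is 0xF07EAB0AA810EDED − 2^64 = -1117267595283599891.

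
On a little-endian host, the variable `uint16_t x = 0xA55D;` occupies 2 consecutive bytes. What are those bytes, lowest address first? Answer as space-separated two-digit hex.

Split into bytes (most-significant first): A5 5D.
In little-endian order the low byte comes first in memory.
So at ascending addresses the bytes are 5D A5.

5D A5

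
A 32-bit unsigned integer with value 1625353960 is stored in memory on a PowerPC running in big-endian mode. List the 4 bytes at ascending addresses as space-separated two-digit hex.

1625353960 in hexadecimal, padded to 32 bits, is 0x60E0EEE8.
Split into bytes (most-significant first): 60 E0 EE E8.
In big-endian order the high byte comes first in memory.
So the memory order matches the most-significant-first order: 60 E0 EE E8.

60 E0 EE E8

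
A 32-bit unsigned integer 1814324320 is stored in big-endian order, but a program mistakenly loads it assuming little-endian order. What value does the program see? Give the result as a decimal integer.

1617175660

1814324320 in 32-bit hexadecimal is 0x6C246460.
Stored big-endian, the bytes at ascending addresses are 6C 24 64 60.
Read back as little-endian, the first byte is least significant, giving 0x6064246C.
0x6064246C = 1617175660.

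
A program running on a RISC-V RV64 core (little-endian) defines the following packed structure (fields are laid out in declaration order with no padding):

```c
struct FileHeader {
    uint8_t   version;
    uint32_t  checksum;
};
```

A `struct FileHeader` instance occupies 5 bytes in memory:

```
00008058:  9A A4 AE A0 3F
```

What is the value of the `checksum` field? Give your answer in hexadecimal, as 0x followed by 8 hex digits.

`checksum` follows `version` (1 byte), so it starts at byte offset 1 and occupies 4 bytes.
Bytes at offsets 1..4: A4 AE A0 3F.
In little-endian order the low byte comes first in memory.
Reassemble most-significant byte first: 3F A0 AE A4 → 0x3FA0AEA4.

0x3FA0AEA4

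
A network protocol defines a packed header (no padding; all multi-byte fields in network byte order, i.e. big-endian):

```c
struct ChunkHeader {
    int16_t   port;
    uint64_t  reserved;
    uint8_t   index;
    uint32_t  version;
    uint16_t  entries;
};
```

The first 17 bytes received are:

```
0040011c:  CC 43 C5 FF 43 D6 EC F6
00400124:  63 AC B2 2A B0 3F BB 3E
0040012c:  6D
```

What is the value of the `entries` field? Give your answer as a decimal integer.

15981

`entries` follows `port` (2 B), `reserved` (8 B), `index` (1 B), `version` (4 B), so it starts at offset 2 + 8 + 1 + 4 = 15 and occupies 2 bytes.
Bytes at offsets 15..16: 3E 6D.
Big-endian: lowest address holds the most-significant byte.
The bytes are already most-significant first: 0x3E6D.
0x3E6D = 15981.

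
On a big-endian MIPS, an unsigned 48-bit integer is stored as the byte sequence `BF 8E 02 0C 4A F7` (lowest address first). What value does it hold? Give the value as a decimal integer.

210616640621303

Big-endian: lowest address holds the most-significant byte.
The bytes are already most-significant first: 0xBF8E020C4AF7.
0xBF8E020C4AF7 = 210616640621303.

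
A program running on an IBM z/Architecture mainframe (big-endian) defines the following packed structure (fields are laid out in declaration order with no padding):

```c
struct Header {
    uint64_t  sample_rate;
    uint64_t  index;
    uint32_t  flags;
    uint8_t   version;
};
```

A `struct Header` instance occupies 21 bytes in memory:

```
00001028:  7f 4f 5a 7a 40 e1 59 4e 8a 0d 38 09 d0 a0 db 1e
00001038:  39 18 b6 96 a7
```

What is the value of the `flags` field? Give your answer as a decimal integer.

`flags` follows `sample_rate` (8 B), `index` (8 B), so it starts at offset 8 + 8 = 16 and occupies 4 bytes.
Bytes at offsets 16..19: 39 18 B6 96.
In big-endian order the high byte comes first in memory.
The bytes are already most-significant first: 0x3918B696.
0x3918B696 = 957920918.

957920918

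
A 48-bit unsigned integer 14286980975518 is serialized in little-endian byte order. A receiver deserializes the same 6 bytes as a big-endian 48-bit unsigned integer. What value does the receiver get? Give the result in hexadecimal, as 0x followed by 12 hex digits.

0x9E0B6D72FE0C

14286980975518 in 48-bit hexadecimal is 0x0CFE726D0B9E.
Stored little-endian, the bytes at ascending addresses are 9E 0B 6D 72 FE 0C.
Read back as big-endian, the last byte is least significant, giving 0x9E0B6D72FE0C.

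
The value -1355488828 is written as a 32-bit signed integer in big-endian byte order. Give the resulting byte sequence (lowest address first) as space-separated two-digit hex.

Two's complement of -1355488828 in 32 bits: 1355488828 = 0x50CB1E3C; invert → 0xAF34E1C3; add 1 → 0xAF34E1C4.
Split into bytes (most-significant first): AF 34 E1 C4.
In big-endian order the high byte comes first in memory.
So the memory order matches the most-significant-first order: AF 34 E1 C4.

AF 34 E1 C4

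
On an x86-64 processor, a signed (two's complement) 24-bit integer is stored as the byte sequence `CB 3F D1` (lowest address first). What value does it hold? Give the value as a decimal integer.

-3063861

Little-endian stores the least-significant byte at the lowest address.
Reassemble most-significant byte first: D1 3F CB → 0xD13FCB.
Top bit is set, so as a signed 24-bit value this is 0xD13FCB − 2^24 = -3063861.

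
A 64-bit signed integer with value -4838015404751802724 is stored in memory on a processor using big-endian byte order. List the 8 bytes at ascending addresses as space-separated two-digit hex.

BC DB EA 9F 4D E6 AE 9C

Two's complement of -4838015404751802724 in 64 bits: 4838015404751802724 = 0x43241560B2195164; invert → 0xBCDBEA9F4DE6AE9B; add 1 → 0xBCDBEA9F4DE6AE9C.
Split into bytes (most-significant first): BC DB EA 9F 4D E6 AE 9C.
In big-endian order the high byte comes first in memory.
So the memory order matches the most-significant-first order: BC DB EA 9F 4D E6 AE 9C.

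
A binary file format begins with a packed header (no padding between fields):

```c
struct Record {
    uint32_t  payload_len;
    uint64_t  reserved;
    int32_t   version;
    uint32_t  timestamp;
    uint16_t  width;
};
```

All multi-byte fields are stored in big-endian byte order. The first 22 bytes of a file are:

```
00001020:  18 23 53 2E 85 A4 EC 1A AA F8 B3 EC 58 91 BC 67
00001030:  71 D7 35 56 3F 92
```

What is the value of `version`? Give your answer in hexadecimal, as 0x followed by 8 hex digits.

0x5891BC67

`version` follows `payload_len` (4 B), `reserved` (8 B), so it starts at offset 4 + 8 = 12 and occupies 4 bytes.
Bytes at offsets 12..15: 58 91 BC 67.
Big-endian stores the most-significant byte at the lowest address.
The bytes are already most-significant first: 0x5891BC67.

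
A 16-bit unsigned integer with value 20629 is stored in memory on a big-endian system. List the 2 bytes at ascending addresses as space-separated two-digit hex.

20629 in hexadecimal, padded to 16 bits, is 0x5095.
Split into bytes (most-significant first): 50 95.
Big-endian stores the most-significant byte at the lowest address.
So the memory order matches the most-significant-first order: 50 95.

50 95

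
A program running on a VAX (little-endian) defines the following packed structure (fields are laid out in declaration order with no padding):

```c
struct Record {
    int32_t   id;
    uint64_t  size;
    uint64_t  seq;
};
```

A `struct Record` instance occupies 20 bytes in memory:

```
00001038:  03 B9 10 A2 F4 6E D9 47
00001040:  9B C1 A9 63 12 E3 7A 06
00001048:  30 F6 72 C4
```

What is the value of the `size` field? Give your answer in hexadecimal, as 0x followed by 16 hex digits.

`size` follows `id` (4 bytes), so it starts at byte offset 4 and occupies 8 bytes.
Bytes at offsets 4..11: F4 6E D9 47 9B C1 A9 63.
Little-endian: lowest address holds the least-significant byte.
Reassemble most-significant byte first: 63 A9 C1 9B 47 D9 6E F4 → 0x63A9C19B47D96EF4.

0x63A9C19B47D96EF4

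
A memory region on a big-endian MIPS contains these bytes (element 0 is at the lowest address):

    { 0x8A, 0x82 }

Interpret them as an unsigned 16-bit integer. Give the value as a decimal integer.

35458

Big-endian stores the most-significant byte at the lowest address.
The bytes are already most-significant first: 0x8A82.
0x8A82 = 35458.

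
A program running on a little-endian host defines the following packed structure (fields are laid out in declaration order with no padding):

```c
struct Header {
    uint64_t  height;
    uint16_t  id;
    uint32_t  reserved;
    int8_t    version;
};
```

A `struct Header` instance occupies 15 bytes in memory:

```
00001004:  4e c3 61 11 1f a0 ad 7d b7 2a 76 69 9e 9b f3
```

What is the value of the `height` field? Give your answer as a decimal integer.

9056070481007985486

`height` is the first field, at byte offset 0, occupying 8 bytes.
Bytes at offsets 0..7: 4E C3 61 11 1F A0 AD 7D.
In little-endian order the low byte comes first in memory.
Reassemble most-significant byte first: 7D AD A0 1F 11 61 C3 4E → 0x7DADA01F1161C34E.
0x7DADA01F1161C34E = 9056070481007985486.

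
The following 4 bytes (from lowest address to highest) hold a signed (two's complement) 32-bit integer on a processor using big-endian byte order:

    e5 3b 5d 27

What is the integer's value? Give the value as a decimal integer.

-449094361

Big-endian stores the most-significant byte at the lowest address.
The bytes are already most-significant first: 0xE53B5D27.
Top bit is set, so as a signed 32-bit value this is 0xE53B5D27 − 2^32 = -449094361.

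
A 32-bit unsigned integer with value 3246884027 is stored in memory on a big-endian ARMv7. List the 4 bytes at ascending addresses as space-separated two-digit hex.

C1 87 84 BB

3246884027 in hexadecimal, padded to 32 bits, is 0xC18784BB.
Split into bytes (most-significant first): C1 87 84 BB.
In big-endian order the high byte comes first in memory.
So the memory order matches the most-significant-first order: C1 87 84 BB.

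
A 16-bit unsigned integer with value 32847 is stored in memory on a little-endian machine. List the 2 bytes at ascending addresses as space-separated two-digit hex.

32847 in hexadecimal, padded to 16 bits, is 0x804F.
Split into bytes (most-significant first): 80 4F.
Little-endian: lowest address holds the least-significant byte.
So at ascending addresses the bytes are 4F 80.

4F 80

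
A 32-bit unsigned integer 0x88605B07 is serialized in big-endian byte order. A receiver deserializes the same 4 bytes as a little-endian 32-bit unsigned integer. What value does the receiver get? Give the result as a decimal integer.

Stored big-endian, the bytes at ascending addresses are 88 60 5B 07.
Read back as little-endian, the first byte is least significant, giving 0x075B6088.
0x075B6088 = 123429000.

123429000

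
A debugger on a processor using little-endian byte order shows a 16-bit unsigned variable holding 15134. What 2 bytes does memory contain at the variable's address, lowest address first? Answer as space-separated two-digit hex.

15134 in hexadecimal, padded to 16 bits, is 0x3B1E.
Split into bytes (most-significant first): 3B 1E.
Little-endian stores the least-significant byte at the lowest address.
So at ascending addresses the bytes are 1E 3B.

1E 3B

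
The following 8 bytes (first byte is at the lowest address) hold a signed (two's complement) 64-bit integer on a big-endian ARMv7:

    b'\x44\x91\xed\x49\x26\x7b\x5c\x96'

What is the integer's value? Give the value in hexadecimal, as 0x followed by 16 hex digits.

In big-endian order the high byte comes first in memory.
The bytes are already most-significant first: 0x4491ED49267B5C96.

0x4491ED49267B5C96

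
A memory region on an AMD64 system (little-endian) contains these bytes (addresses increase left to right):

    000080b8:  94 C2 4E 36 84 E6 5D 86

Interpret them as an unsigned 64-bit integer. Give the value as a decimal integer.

9682148229437637268

Little-endian: lowest address holds the least-significant byte.
Reassemble most-significant byte first: 86 5D E6 84 36 4E C2 94 → 0x865DE684364EC294.
0x865DE684364EC294 = 9682148229437637268.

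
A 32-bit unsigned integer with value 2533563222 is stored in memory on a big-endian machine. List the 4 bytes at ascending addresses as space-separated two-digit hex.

97 03 1B 56

2533563222 in hexadecimal, padded to 32 bits, is 0x97031B56.
Split into bytes (most-significant first): 97 03 1B 56.
In big-endian order the high byte comes first in memory.
So the memory order matches the most-significant-first order: 97 03 1B 56.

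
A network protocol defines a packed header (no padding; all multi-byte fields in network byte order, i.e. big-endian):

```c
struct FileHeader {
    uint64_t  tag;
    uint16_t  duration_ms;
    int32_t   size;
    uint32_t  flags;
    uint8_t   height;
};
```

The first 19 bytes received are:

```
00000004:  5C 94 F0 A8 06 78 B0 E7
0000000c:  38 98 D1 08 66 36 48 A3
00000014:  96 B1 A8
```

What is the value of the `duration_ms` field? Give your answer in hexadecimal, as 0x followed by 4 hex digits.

`duration_ms` follows `tag` (8 bytes), so it starts at byte offset 8 and occupies 2 bytes.
Bytes at offsets 8..9: 38 98.
In big-endian order the high byte comes first in memory.
The bytes are already most-significant first: 0x3898.

0x3898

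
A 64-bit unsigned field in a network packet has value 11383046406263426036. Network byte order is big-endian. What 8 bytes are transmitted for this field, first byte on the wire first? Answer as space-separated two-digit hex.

11383046406263426036 in hexadecimal, padded to 64 bits, is 0x9DF8B465831E4BF4.
Split into bytes (most-significant first): 9D F8 B4 65 83 1E 4B F4.
Big-endian stores the most-significant byte at the lowest address.
So the memory order matches the most-significant-first order: 9D F8 B4 65 83 1E 4B F4.

9D F8 B4 65 83 1E 4B F4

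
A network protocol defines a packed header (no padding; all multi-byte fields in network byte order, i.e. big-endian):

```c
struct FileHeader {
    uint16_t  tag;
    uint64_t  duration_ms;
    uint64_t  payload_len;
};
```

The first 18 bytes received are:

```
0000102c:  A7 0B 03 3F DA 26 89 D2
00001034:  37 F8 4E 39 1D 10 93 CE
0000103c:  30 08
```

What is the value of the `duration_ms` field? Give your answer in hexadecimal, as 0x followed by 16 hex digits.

`duration_ms` follows `tag` (2 bytes), so it starts at byte offset 2 and occupies 8 bytes.
Bytes at offsets 2..9: 03 3F DA 26 89 D2 37 F8.
In big-endian order the high byte comes first in memory.
The bytes are already most-significant first: 0x033FDA2689D237F8.

0x033FDA2689D237F8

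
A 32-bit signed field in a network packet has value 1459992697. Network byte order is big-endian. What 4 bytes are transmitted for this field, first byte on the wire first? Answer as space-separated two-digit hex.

1459992697 in hexadecimal, padded to 32 bits, is 0x5705B879.
Split into bytes (most-significant first): 57 05 B8 79.
In big-endian order the high byte comes first in memory.
So the memory order matches the most-significant-first order: 57 05 B8 79.

57 05 B8 79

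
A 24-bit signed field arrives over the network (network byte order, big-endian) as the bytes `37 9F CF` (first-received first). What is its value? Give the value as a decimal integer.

3645391

In big-endian order the high byte comes first in memory.
The bytes are already most-significant first: 0x379FCF.
0x379FCF = 3645391.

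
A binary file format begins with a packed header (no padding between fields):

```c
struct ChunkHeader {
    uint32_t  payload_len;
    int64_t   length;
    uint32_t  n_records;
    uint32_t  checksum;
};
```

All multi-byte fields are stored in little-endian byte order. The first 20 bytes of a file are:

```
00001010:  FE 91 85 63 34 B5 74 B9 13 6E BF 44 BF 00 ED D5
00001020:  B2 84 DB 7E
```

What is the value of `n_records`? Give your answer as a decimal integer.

3589079231

`n_records` follows `payload_len` (4 B), `length` (8 B), so it starts at offset 4 + 8 = 12 and occupies 4 bytes.
Bytes at offsets 12..15: BF 00 ED D5.
In little-endian order the low byte comes first in memory.
Reassemble most-significant byte first: D5 ED 00 BF → 0xD5ED00BF.
0xD5ED00BF = 3589079231.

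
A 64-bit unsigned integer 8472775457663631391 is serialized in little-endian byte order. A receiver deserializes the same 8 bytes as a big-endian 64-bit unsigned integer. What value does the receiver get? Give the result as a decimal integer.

8472775457663631391 in 64-bit hexadecimal is 0x7595586357B0401F.
Stored little-endian, the bytes at ascending addresses are 1F 40 B0 57 63 58 95 75.
Read back as big-endian, the last byte is least significant, giving 0x1F40B05763589575.
0x1F40B05763589575 = 2251993703060641141.

2251993703060641141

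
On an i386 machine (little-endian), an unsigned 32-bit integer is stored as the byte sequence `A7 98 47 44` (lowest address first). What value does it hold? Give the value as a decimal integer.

In little-endian order the low byte comes first in memory.
Reassemble most-significant byte first: 44 47 98 A7 → 0x444798A7.
0x444798A7 = 1145542823.

1145542823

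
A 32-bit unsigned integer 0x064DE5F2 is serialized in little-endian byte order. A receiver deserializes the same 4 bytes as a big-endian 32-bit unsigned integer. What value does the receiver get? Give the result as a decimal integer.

Stored little-endian, the bytes at ascending addresses are F2 E5 4D 06.
Read back as big-endian, the last byte is least significant, giving 0xF2E54D06.
0xF2E54D06 = 4075113734.

4075113734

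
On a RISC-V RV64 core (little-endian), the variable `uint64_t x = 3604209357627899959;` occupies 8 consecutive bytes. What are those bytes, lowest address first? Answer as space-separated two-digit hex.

3604209357627899959 in hexadecimal, padded to 64 bits, is 0x3204B950998CC037.
Split into bytes (most-significant first): 32 04 B9 50 99 8C C0 37.
In little-endian order the low byte comes first in memory.
So at ascending addresses the bytes are 37 C0 8C 99 50 B9 04 32.

37 C0 8C 99 50 B9 04 32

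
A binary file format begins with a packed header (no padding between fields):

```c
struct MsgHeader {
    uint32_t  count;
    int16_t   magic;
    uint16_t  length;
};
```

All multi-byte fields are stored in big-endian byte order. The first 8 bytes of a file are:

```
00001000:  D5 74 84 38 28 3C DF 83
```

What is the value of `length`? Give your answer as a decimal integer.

`length` follows `count` (4 B), `magic` (2 B), so it starts at offset 4 + 2 = 6 and occupies 2 bytes.
Bytes at offsets 6..7: DF 83.
Big-endian: lowest address holds the most-significant byte.
The bytes are already most-significant first: 0xDF83.
0xDF83 = 57219.

57219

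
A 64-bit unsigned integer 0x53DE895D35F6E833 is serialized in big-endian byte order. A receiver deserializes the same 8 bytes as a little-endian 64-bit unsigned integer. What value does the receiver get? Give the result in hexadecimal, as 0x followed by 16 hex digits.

Stored big-endian, the bytes at ascending addresses are 53 DE 89 5D 35 F6 E8 33.
Read back as little-endian, the first byte is least significant, giving 0x33E8F6355D89DE53.

0x33E8F6355D89DE53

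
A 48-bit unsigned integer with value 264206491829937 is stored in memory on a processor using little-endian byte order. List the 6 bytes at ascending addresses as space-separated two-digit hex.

B1 C6 17 5E 4B F0

264206491829937 in hexadecimal, padded to 48 bits, is 0xF04B5E17C6B1.
Split into bytes (most-significant first): F0 4B 5E 17 C6 B1.
Little-endian: lowest address holds the least-significant byte.
So at ascending addresses the bytes are B1 C6 17 5E 4B F0.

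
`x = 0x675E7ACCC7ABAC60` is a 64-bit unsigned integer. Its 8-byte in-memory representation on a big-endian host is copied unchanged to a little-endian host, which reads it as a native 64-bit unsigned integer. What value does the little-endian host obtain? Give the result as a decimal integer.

6966131598252727911

Stored big-endian, the bytes at ascending addresses are 67 5E 7A CC C7 AB AC 60.
Read back as little-endian, the first byte is least significant, giving 0x60ACABC7CC7A5E67.
0x60ACABC7CC7A5E67 = 6966131598252727911.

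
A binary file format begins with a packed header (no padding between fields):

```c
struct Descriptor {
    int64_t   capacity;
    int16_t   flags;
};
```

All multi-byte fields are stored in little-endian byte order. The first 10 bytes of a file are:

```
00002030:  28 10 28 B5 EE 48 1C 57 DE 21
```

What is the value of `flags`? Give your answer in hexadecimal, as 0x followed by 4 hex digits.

`flags` follows `capacity` (8 bytes), so it starts at byte offset 8 and occupies 2 bytes.
Bytes at offsets 8..9: DE 21.
Little-endian: lowest address holds the least-significant byte.
Reassemble most-significant byte first: 21 DE → 0x21DE.

0x21DE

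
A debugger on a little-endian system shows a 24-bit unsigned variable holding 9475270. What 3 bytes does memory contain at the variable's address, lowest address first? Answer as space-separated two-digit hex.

C6 94 90

9475270 in hexadecimal, padded to 24 bits, is 0x9094C6.
Split into bytes (most-significant first): 90 94 C6.
In little-endian order the low byte comes first in memory.
So at ascending addresses the bytes are C6 94 90.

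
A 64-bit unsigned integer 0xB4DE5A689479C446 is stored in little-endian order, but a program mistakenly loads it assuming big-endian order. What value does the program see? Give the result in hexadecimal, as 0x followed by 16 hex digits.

Stored little-endian, the bytes at ascending addresses are 46 C4 79 94 68 5A DE B4.
Read back as big-endian, the last byte is least significant, giving 0x46C47994685ADEB4.

0x46C47994685ADEB4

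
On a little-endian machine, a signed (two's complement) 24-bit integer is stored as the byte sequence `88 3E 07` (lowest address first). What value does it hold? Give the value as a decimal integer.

474760

Little-endian: lowest address holds the least-significant byte.
Reassemble most-significant byte first: 07 3E 88 → 0x073E88.
0x073E88 = 474760.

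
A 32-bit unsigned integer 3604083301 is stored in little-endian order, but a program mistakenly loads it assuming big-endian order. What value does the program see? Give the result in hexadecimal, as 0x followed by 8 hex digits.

3604083301 in 32-bit hexadecimal is 0xD6D1F265.
Stored little-endian, the bytes at ascending addresses are 65 F2 D1 D6.
Read back as big-endian, the last byte is least significant, giving 0x65F2D1D6.

0x65F2D1D6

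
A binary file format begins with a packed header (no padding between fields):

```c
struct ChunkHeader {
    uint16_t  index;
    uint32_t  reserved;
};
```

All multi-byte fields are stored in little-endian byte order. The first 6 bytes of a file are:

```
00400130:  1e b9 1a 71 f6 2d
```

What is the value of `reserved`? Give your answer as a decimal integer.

771125530

`reserved` follows `index` (2 bytes), so it starts at byte offset 2 and occupies 4 bytes.
Bytes at offsets 2..5: 1A 71 F6 2D.
In little-endian order the low byte comes first in memory.
Reassemble most-significant byte first: 2D F6 71 1A → 0x2DF6711A.
0x2DF6711A = 771125530.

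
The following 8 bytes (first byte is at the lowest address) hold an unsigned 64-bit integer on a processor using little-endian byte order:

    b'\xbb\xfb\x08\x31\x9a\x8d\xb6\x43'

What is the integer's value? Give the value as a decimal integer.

4879242939689663419

Little-endian stores the least-significant byte at the lowest address.
Reassemble most-significant byte first: 43 B6 8D 9A 31 08 FB BB → 0x43B68D9A3108FBBB.
0x43B68D9A3108FBBB = 4879242939689663419.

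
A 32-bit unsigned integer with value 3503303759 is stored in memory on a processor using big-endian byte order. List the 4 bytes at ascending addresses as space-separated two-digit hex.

3503303759 in hexadecimal, padded to 32 bits, is 0xD0D02C4F.
Split into bytes (most-significant first): D0 D0 2C 4F.
In big-endian order the high byte comes first in memory.
So the memory order matches the most-significant-first order: D0 D0 2C 4F.

D0 D0 2C 4F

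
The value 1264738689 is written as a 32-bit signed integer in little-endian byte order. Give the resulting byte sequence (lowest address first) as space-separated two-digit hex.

1264738689 in hexadecimal, padded to 32 bits, is 0x4B626181.
Split into bytes (most-significant first): 4B 62 61 81.
Little-endian stores the least-significant byte at the lowest address.
So at ascending addresses the bytes are 81 61 62 4B.

81 61 62 4B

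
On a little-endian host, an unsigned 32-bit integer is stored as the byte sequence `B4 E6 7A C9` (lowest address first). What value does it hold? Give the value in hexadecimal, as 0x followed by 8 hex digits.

Little-endian: lowest address holds the least-significant byte.
Reassemble most-significant byte first: C9 7A E6 B4 → 0xC97AE6B4.

0xC97AE6B4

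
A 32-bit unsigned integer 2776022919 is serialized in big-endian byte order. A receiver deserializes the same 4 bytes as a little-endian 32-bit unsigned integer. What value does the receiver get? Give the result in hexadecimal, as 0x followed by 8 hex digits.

0x87BF76A5

2776022919 in 32-bit hexadecimal is 0xA576BF87.
Stored big-endian, the bytes at ascending addresses are A5 76 BF 87.
Read back as little-endian, the first byte is least significant, giving 0x87BF76A5.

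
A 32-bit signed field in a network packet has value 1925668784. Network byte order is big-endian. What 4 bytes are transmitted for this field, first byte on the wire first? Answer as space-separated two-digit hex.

72 C7 5F B0

1925668784 in hexadecimal, padded to 32 bits, is 0x72C75FB0.
Split into bytes (most-significant first): 72 C7 5F B0.
Big-endian stores the most-significant byte at the lowest address.
So the memory order matches the most-significant-first order: 72 C7 5F B0.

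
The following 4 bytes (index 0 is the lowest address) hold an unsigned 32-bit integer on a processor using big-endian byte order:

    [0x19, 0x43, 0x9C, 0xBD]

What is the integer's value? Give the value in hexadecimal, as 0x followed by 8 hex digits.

Big-endian: lowest address holds the most-significant byte.
The bytes are already most-significant first: 0x19439CBD.

0x19439CBD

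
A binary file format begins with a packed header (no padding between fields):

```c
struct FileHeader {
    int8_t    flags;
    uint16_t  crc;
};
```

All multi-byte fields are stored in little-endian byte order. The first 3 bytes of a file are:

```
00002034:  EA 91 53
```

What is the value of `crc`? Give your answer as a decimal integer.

21393

`crc` follows `flags` (1 byte), so it starts at byte offset 1 and occupies 2 bytes.
Bytes at offsets 1..2: 91 53.
In little-endian order the low byte comes first in memory.
Reassemble most-significant byte first: 53 91 → 0x5391.
0x5391 = 21393.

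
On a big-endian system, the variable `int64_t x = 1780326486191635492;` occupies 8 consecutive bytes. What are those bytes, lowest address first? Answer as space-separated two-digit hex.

18 B4 FD 81 B1 AB FC 24

1780326486191635492 in hexadecimal, padded to 64 bits, is 0x18B4FD81B1ABFC24.
Split into bytes (most-significant first): 18 B4 FD 81 B1 AB FC 24.
Big-endian: lowest address holds the most-significant byte.
So the memory order matches the most-significant-first order: 18 B4 FD 81 B1 AB FC 24.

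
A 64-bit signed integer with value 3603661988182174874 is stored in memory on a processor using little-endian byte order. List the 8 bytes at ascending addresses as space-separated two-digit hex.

3603661988182174874 in hexadecimal, padded to 64 bits, is 0x3202C77C382D2C9A.
Split into bytes (most-significant first): 32 02 C7 7C 38 2D 2C 9A.
Little-endian: lowest address holds the least-significant byte.
So at ascending addresses the bytes are 9A 2C 2D 38 7C C7 02 32.

9A 2C 2D 38 7C C7 02 32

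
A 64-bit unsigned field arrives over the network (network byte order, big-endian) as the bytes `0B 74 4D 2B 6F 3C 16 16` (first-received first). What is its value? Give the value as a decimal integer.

825369480660784662

Big-endian: lowest address holds the most-significant byte.
The bytes are already most-significant first: 0x0B744D2B6F3C1616.
0x0B744D2B6F3C1616 = 825369480660784662.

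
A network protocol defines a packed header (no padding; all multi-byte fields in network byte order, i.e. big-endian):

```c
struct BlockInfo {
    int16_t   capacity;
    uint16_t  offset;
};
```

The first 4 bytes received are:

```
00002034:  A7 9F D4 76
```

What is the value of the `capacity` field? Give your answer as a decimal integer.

`capacity` is the first field, at byte offset 0, occupying 2 bytes.
Bytes at offsets 0..1: A7 9F.
Big-endian stores the most-significant byte at the lowest address.
The bytes are already most-significant first: 0xA79F.
Top bit is set, so as a signed 16-bit value this is 0xA79F − 2^16 = -22625.

-22625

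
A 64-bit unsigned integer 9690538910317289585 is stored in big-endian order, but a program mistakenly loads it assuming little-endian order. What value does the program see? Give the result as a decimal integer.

8151674582050634630

9690538910317289585 in 64-bit hexadecimal is 0x867BB5CBD7902071.
Stored big-endian, the bytes at ascending addresses are 86 7B B5 CB D7 90 20 71.
Read back as little-endian, the first byte is least significant, giving 0x712090D7CBB57B86.
0x712090D7CBB57B86 = 8151674582050634630.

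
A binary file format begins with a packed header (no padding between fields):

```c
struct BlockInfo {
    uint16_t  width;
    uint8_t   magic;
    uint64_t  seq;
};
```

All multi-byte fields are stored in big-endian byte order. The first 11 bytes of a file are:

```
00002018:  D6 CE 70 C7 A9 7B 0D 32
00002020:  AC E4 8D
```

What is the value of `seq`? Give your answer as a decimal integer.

14387165781226742925

`seq` follows `width` (2 B), `magic` (1 B), so it starts at offset 2 + 1 = 3 and occupies 8 bytes.
Bytes at offsets 3..10: C7 A9 7B 0D 32 AC E4 8D.
Big-endian: lowest address holds the most-significant byte.
The bytes are already most-significant first: 0xC7A97B0D32ACE48D.
0xC7A97B0D32ACE48D = 14387165781226742925.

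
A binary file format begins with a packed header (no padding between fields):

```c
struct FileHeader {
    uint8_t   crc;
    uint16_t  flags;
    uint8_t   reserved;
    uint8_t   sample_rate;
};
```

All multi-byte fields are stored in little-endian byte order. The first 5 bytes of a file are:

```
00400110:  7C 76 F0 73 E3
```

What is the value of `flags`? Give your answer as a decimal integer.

`flags` follows `crc` (1 byte), so it starts at byte offset 1 and occupies 2 bytes.
Bytes at offsets 1..2: 76 F0.
Little-endian: lowest address holds the least-significant byte.
Reassemble most-significant byte first: F0 76 → 0xF076.
0xF076 = 61558.

61558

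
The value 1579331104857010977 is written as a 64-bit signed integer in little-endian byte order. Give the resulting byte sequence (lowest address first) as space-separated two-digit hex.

21 33 BA AF 45 E9 EA 15

1579331104857010977 in hexadecimal, padded to 64 bits, is 0x15EAE945AFBA3321.
Split into bytes (most-significant first): 15 EA E9 45 AF BA 33 21.
In little-endian order the low byte comes first in memory.
So at ascending addresses the bytes are 21 33 BA AF 45 E9 EA 15.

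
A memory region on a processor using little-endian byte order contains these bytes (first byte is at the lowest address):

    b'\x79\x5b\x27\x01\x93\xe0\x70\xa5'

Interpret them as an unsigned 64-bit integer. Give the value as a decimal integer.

11921275135633873785

Little-endian: lowest address holds the least-significant byte.
Reassemble most-significant byte first: A5 70 E0 93 01 27 5B 79 → 0xA570E09301275B79.
0xA570E09301275B79 = 11921275135633873785.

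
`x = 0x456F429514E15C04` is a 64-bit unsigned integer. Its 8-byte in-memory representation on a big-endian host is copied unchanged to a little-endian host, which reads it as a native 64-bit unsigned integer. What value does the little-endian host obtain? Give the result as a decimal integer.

314373552528846661

Stored big-endian, the bytes at ascending addresses are 45 6F 42 95 14 E1 5C 04.
Read back as little-endian, the first byte is least significant, giving 0x045CE11495426F45.
0x045CE11495426F45 = 314373552528846661.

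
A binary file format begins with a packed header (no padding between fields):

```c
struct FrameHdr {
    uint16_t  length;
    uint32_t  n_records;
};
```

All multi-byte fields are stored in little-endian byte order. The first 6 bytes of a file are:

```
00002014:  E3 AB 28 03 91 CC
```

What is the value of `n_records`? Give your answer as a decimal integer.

3432055592

`n_records` follows `length` (2 bytes), so it starts at byte offset 2 and occupies 4 bytes.
Bytes at offsets 2..5: 28 03 91 CC.
In little-endian order the low byte comes first in memory.
Reassemble most-significant byte first: CC 91 03 28 → 0xCC910328.
0xCC910328 = 3432055592.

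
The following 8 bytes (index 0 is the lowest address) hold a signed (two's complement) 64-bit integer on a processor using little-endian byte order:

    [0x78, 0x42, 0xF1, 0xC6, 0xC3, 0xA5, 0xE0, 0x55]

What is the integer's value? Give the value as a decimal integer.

Little-endian stores the least-significant byte at the lowest address.
Reassemble most-significant byte first: 55 E0 A5 C3 C6 F1 42 78 → 0x55E0A5C3C6F14278.
0x55E0A5C3C6F14278 = 6188128148281967224.

6188128148281967224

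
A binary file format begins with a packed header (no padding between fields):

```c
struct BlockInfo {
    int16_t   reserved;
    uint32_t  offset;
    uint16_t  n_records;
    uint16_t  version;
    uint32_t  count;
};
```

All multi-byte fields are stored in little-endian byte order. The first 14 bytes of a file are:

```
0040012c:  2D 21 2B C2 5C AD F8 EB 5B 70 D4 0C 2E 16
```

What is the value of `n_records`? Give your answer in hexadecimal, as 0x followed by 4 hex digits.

`n_records` follows `reserved` (2 B), `offset` (4 B), so it starts at offset 2 + 4 = 6 and occupies 2 bytes.
Bytes at offsets 6..7: F8 EB.
Little-endian stores the least-significant byte at the lowest address.
Reassemble most-significant byte first: EB F8 → 0xEBF8.

0xEBF8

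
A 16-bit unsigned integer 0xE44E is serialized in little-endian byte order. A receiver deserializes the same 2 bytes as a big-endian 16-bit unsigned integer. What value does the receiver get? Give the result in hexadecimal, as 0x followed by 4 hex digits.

Stored little-endian, the bytes at ascending addresses are 4E E4.
Read back as big-endian, the last byte is least significant, giving 0x4EE4.

0x4EE4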